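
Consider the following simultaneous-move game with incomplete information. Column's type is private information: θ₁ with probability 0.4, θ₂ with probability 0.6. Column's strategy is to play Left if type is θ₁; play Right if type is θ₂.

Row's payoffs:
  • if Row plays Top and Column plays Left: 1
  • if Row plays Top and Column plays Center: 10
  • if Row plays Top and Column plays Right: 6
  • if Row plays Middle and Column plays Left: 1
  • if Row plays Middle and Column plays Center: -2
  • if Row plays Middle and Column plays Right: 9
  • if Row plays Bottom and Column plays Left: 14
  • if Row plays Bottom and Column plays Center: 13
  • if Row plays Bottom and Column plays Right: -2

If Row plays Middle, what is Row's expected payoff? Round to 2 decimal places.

5.80

Take the expectation over Column's type, weighting each type's action by its prior probability.
E[Middle] = 0.4·1 + 0.6·9 = 0.4 + 5.4 = 5.8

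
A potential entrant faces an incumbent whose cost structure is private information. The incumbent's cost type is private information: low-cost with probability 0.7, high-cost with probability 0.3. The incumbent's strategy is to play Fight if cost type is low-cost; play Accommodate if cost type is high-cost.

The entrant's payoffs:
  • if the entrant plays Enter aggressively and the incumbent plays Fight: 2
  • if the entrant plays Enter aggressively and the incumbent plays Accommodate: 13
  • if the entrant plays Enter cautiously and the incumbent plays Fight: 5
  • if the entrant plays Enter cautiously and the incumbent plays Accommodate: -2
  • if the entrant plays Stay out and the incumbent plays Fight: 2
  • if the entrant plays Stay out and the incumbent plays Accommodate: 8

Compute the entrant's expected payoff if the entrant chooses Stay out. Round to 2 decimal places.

E[Stay out] = 0.7·2 + 0.3·8 = 1.4 + 2.4 = 3.8

3.80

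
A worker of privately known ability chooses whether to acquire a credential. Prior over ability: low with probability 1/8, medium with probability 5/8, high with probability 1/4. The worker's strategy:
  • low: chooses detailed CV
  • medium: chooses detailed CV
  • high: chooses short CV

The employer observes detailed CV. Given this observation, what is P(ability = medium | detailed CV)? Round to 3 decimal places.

0.833

P(detailed CV) = (1/8)·1 + (5/8)·1 + (1/4)·0 = 3/4
P(medium | detailed CV) = ((5/8)·1) / (3/4) = (5/8) / (3/4) = 5/6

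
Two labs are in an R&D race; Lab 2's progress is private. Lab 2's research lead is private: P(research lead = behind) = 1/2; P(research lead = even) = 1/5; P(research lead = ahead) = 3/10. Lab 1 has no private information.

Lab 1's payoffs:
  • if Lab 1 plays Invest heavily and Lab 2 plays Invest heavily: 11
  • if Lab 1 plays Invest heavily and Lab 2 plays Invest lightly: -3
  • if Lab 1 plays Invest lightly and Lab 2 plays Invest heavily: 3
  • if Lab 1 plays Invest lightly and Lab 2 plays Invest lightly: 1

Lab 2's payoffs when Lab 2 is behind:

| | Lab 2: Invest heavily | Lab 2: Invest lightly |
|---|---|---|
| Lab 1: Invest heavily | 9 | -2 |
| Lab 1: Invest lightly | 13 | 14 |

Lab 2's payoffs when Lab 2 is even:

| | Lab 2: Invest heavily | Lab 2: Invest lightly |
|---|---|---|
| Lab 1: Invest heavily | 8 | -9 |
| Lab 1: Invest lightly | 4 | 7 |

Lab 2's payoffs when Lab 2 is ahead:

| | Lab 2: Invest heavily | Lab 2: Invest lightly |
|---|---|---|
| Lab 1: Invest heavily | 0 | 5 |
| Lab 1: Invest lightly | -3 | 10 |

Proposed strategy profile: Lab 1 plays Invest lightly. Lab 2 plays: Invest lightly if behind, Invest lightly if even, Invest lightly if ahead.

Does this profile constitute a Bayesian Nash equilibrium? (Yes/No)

Yes

Lab 1 plays Invest lightly: E[Invest lightly] = 1/2·(1) + 1/5·(1) + 3/10·(1) = 1; E[Invest heavily] = -3. Best-responding. ✓
Lab 2 (research lead behind), facing Invest lightly: Invest heavily gives 13, Invest lightly gives 14. Proposed Invest lightly is best. ✓
Lab 2 (research lead even), facing Invest lightly: Invest heavily gives 4, Invest lightly gives 7. Proposed Invest lightly is best. ✓
Lab 2 (research lead ahead), facing Invest lightly: Invest heavily gives -3, Invest lightly gives 10. Proposed Invest lightly is best. ✓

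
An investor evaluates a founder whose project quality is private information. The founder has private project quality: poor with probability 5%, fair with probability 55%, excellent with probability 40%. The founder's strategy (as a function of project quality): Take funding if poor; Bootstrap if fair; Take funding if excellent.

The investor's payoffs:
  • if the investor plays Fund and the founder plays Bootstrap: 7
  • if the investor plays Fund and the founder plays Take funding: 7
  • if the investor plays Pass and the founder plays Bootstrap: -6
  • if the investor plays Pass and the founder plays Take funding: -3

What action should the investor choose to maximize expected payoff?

Compute the investor's expected payoff for each action, taking the expectation over the founder's type.
E[Fund] = 0.05·(7) + 0.55·(7) + 0.4·(7) = 7
E[Pass] = 0.05·(-3) + 0.55·(-6) + 0.4·(-3) = -4.65
Best response: Fund (7 is the largest).

Fund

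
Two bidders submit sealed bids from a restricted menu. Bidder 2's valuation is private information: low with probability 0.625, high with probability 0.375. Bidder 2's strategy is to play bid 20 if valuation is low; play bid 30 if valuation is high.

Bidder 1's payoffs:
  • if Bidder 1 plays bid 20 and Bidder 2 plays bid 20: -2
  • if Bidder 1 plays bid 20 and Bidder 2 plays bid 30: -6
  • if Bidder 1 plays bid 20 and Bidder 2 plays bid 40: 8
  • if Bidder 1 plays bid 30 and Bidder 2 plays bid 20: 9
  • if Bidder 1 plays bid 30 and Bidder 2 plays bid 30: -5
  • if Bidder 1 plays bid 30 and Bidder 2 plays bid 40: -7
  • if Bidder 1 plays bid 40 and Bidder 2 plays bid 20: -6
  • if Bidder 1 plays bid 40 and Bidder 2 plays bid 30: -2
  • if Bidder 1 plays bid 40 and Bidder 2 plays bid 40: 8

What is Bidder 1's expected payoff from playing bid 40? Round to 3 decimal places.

E[bid 40] = 0.625·(-6) + 0.375·(-2) = (-3.75) + (-0.75) = -4.5

-4.500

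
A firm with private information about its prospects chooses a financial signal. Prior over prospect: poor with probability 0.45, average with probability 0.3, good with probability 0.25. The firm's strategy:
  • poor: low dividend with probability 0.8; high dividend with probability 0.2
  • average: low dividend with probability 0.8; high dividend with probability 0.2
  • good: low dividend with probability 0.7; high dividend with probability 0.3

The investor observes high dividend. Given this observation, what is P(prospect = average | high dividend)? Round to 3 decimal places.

0.267

Apply Bayes' rule using the sender's strategy as the likelihood.
P(high dividend) = 0.45·0.2 + 0.3·0.2 + 0.25·0.3 = 0.225
P(average | high dividend) = (0.3·0.2) / 0.225 = 0.06 / 0.225 = 0.266667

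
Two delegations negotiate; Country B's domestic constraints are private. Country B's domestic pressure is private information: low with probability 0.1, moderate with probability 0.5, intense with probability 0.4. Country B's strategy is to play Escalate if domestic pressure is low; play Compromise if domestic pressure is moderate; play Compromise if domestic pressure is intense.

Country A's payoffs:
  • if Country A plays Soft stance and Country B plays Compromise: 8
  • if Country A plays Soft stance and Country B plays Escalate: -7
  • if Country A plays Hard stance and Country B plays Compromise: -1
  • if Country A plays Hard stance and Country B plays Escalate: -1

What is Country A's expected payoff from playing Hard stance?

E[Hard stance] = 0.1·(-1) + 0.5·(-1) + 0.4·(-1) = (-0.1) + (-0.5) + (-0.4) = -1

-1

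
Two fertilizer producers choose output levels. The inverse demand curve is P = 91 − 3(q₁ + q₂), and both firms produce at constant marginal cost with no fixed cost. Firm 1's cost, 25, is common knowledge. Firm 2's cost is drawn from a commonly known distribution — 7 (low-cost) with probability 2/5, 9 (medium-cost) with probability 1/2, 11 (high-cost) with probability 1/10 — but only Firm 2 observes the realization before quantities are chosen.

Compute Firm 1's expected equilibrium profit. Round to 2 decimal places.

90.38

Type-c best response for Firm 2: q₂(c) = (91 − c)/6 − q₁/2.
Firm 1 maximizes expected profit; its first-order condition is 91 − 6q₁ − 3E[q₂] − 25 = 0.
Substituting E[q₂] and solving: E[c₂] = 8.4, so q₁ = (91 − 2·25 + 8.4)/9 = 5.48889.
E[P] = 91 − 3·(q₁ + E[q₂]) = 41.4667; Firm 1's expected profit = (E[P] − 25)·q₁ = (41.4667 − 25)·5.48889 = 90.3837.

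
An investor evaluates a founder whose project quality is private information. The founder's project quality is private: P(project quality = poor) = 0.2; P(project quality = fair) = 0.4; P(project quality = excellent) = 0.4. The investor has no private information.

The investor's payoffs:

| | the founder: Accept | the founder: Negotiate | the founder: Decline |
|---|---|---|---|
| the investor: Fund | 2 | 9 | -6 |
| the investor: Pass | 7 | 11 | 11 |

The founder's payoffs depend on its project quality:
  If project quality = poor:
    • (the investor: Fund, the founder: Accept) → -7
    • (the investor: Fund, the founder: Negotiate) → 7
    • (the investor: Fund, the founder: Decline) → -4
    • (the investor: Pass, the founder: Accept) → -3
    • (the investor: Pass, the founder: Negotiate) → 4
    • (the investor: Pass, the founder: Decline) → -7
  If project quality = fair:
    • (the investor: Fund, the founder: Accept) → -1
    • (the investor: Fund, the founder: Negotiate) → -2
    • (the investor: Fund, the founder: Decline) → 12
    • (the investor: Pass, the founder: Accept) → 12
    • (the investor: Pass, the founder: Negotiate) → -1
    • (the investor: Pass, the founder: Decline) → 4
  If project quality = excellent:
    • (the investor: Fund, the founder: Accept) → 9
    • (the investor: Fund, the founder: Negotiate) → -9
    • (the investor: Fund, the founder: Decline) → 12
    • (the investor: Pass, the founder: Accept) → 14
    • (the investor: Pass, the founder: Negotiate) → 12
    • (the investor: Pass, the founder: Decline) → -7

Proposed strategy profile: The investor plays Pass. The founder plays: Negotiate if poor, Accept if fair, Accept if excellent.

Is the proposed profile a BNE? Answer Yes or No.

The investor plays Pass: E[Pass] = 0.2·(11) + 0.4·(7) + 0.4·(7) = 7.8; E[Fund] = 3.4. Best-responding. ✓
The founder (project quality poor), facing Pass: Accept gives -3, Negotiate gives 4, Decline gives -7. Proposed Negotiate is best. ✓
The founder (project quality fair), facing Pass: Accept gives 12, Negotiate gives -1, Decline gives 4. Proposed Accept is best. ✓
The founder (project quality excellent), facing Pass: Accept gives 14, Negotiate gives 12, Decline gives -7. Proposed Accept is best. ✓

Yes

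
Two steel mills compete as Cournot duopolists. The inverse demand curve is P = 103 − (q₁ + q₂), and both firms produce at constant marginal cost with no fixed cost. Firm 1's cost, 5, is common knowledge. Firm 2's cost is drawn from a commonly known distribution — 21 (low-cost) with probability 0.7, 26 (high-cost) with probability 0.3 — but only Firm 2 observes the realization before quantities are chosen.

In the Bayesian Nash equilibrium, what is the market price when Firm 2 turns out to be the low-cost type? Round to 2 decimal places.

42.75

Type-c best response for Firm 2: q₂(c) = (103 − c)/2 − q₁/2.
Firm 1 maximizes expected profit; its first-order condition is 103 − 2q₁ − E[q₂] − 5 = 0.
Substituting E[q₂] and solving: E[c₂] = 22.5, so q₁ = (103 − 2·5 + 22.5)/3 = 38.5.
q₂(low-cost) = 21.75, so P = 103 − (38.5 + 21.75) = 42.75.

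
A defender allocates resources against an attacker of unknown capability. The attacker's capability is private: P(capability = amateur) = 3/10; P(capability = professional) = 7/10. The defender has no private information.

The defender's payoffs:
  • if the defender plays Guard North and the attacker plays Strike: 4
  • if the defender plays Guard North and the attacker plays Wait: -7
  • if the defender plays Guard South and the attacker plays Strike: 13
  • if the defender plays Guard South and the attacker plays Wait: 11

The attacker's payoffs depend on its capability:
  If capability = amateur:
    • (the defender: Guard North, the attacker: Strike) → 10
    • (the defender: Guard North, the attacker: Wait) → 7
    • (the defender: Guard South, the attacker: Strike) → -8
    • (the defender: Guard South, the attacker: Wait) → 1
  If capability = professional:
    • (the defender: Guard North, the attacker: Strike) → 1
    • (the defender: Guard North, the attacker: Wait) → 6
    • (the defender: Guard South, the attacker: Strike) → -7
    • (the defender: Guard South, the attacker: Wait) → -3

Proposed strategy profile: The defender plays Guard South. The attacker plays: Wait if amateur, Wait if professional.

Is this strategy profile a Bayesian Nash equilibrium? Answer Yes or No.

A profile is a BNE iff every type of every player is best-responding given beliefs about the other side.
The defender plays Guard South: E[Guard South] = 3/10·(11) + 7/10·(11) = 11; E[Guard North] = -7. Best-responding. ✓
The attacker (capability amateur), facing Guard South: Strike gives -8, Wait gives 1. Proposed Wait is best. ✓
The attacker (capability professional), facing Guard South: Strike gives -7, Wait gives -3. Proposed Wait is best. ✓

Yes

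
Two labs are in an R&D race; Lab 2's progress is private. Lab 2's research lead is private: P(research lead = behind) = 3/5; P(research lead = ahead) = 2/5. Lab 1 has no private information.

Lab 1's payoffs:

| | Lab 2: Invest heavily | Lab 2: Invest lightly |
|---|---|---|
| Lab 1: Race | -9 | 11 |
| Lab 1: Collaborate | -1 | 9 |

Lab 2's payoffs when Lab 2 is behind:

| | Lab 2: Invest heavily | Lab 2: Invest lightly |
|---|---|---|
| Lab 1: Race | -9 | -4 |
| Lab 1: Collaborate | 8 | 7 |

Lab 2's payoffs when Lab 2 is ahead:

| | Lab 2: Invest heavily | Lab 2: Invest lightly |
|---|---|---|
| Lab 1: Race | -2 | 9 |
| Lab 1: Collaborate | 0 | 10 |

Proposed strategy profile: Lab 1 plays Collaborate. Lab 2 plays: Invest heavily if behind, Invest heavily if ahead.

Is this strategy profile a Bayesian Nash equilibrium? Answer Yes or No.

No

Lab 1 plays Collaborate: E[Collaborate] = 3/5·(-1) + 2/5·(-1) = -1; E[Race] = -9. Best-responding. ✓
Lab 2 (research lead behind), facing Collaborate: Invest heavily gives 8, Invest lightly gives 7. Proposed Invest heavily is best. ✓
Lab 2 (research lead ahead), facing Collaborate: Invest heavily gives 0, Invest lightly gives 10. Proposed Invest heavily is not best — profitable deviation exists. ✗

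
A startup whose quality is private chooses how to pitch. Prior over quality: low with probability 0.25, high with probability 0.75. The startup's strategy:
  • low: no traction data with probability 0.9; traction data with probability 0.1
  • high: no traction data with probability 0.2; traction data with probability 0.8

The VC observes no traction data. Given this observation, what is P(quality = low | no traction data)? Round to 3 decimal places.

Apply Bayes' rule using the sender's strategy as the likelihood.
P(no traction data) = 0.25·0.9 + 0.75·0.2 = 0.375
P(low | no traction data) = (0.25·0.9) / 0.375 = 0.225 / 0.375 = 0.6

0.600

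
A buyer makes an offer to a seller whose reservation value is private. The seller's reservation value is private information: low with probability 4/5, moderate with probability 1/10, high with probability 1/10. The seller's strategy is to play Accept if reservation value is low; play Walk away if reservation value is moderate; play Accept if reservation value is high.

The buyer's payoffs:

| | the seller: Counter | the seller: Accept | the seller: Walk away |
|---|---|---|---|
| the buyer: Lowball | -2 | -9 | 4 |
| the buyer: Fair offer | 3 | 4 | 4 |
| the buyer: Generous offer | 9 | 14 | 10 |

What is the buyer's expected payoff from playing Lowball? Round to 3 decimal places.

-7.700

Take the expectation over the seller's reservation value, weighting each type's action by its prior probability.
E[Lowball] = 4/5·(-9) + 1/10·4 + 1/10·(-9) = (-36/5) + 2/5 + (-9/10) = -77/10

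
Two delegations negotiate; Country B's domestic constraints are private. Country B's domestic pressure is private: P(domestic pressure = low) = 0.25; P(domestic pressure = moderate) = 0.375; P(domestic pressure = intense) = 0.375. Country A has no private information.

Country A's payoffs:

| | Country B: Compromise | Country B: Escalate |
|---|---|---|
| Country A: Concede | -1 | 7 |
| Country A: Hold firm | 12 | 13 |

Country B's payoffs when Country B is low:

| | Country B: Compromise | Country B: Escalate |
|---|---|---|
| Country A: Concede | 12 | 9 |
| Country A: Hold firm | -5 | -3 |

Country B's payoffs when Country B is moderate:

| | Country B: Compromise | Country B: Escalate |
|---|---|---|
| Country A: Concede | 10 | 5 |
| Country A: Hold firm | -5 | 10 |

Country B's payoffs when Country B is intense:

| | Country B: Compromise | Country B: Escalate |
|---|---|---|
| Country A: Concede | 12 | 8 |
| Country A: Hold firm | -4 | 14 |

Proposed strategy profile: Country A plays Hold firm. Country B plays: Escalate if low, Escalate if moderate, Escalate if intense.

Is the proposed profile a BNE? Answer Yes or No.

A profile is a BNE iff every type of every player is best-responding given beliefs about the other side.
Country A plays Hold firm: E[Hold firm] = 0.25·(13) + 0.375·(13) + 0.375·(13) = 13; E[Concede] = 7. Best-responding. ✓
Country B (domestic pressure low), facing Hold firm: Compromise gives -5, Escalate gives -3. Proposed Escalate is best. ✓
Country B (domestic pressure moderate), facing Hold firm: Compromise gives -5, Escalate gives 10. Proposed Escalate is best. ✓
Country B (domestic pressure intense), facing Hold firm: Compromise gives -4, Escalate gives 14. Proposed Escalate is best. ✓

Yes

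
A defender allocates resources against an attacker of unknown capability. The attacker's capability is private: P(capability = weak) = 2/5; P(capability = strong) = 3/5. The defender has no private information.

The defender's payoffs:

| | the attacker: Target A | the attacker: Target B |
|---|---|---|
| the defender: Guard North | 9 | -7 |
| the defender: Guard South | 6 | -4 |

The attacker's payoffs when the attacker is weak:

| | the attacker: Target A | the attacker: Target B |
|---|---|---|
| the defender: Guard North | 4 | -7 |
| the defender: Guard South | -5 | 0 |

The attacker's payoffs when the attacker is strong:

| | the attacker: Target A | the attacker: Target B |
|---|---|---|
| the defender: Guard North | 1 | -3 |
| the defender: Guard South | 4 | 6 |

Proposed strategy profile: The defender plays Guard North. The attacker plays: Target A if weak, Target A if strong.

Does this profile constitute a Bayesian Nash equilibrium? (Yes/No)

Yes

The defender plays Guard North: E[Guard North] = 2/5·(9) + 3/5·(9) = 9; E[Guard South] = 6. Best-responding. ✓
The attacker (capability weak), facing Guard North: Target A gives 4, Target B gives -7. Proposed Target A is best. ✓
The attacker (capability strong), facing Guard North: Target A gives 1, Target B gives -3. Proposed Target A is best. ✓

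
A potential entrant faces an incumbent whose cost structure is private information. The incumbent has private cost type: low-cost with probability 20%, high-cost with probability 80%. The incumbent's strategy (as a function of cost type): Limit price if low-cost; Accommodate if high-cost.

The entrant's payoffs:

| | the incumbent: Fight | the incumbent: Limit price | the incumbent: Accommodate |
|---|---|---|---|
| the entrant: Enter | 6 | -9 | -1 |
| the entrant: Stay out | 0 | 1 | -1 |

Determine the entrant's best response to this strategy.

Stay out

E[Enter] = 0.2·(-9) + 0.8·(-1) = -2.6
E[Stay out] = 0.2·(1) + 0.8·(-1) = -0.6
Best response: Stay out (-0.6 is the largest).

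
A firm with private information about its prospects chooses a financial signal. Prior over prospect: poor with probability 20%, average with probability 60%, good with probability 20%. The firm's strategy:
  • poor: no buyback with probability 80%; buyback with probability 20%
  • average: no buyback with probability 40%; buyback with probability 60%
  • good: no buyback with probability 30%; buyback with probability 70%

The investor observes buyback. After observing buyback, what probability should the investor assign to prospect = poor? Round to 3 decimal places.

Apply Bayes' rule using the sender's strategy as the likelihood.
P(buyback) = 0.2·0.2 + 0.6·0.6 + 0.2·0.7 = 0.54
P(poor | buyback) = (0.2·0.2) / 0.54 = 0.04 / 0.54 = 0.0740741

0.074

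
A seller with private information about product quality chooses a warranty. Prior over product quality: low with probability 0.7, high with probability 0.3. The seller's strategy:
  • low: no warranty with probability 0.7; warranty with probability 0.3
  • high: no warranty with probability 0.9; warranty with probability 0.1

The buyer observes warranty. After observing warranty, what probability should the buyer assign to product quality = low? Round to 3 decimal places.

Apply Bayes' rule using the sender's strategy as the likelihood.
P(warranty) = 0.7·0.3 + 0.3·0.1 = 0.24
P(low | warranty) = (0.7·0.3) / 0.24 = 0.21 / 0.24 = 0.875

0.875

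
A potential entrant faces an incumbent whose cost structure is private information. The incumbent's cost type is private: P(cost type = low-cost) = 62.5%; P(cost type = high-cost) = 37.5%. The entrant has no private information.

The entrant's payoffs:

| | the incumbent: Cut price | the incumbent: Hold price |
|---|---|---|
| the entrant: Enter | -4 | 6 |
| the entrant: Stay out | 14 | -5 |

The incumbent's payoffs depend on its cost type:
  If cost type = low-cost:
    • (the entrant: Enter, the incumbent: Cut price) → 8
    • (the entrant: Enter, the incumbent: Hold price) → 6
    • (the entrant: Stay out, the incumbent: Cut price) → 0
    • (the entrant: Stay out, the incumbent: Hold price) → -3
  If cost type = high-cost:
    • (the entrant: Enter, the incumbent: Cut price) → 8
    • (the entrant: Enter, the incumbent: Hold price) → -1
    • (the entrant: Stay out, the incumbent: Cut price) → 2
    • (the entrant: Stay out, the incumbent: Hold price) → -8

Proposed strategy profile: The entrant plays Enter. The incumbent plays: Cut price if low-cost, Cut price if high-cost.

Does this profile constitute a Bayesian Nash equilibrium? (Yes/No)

The entrant plays Enter: E[Enter] = 0.625·(-4) + 0.375·(-4) = -4; E[Stay out] = 14. Not best-responding. ✗
The incumbent (cost type low-cost), facing Enter: Cut price gives 8, Hold price gives 6. Proposed Cut price is best. ✓
The incumbent (cost type high-cost), facing Enter: Cut price gives 8, Hold price gives -1. Proposed Cut price is best. ✓

No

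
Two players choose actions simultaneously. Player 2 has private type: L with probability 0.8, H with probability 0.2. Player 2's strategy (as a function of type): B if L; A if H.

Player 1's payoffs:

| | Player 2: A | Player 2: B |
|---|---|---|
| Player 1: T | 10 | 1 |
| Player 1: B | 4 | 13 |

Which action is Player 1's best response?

B

E[T] = 0.8·(1) + 0.2·(10) = 2.8
E[B] = 0.8·(13) + 0.2·(4) = 11.2
Best response: B (11.2 is the largest).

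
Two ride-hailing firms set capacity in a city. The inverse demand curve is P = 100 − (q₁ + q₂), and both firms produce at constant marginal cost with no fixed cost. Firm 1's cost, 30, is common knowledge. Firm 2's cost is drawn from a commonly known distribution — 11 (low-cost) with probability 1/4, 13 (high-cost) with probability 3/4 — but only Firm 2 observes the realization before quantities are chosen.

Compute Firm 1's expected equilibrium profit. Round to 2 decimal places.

Type-c best response for Firm 2: q₂(c) = (100 − c)/2 − q₁/2.
Firm 1 maximizes expected profit; its first-order condition is 100 − 2q₁ − E[q₂] − 30 = 0.
Substituting E[q₂] and solving: E[c₂] = 12.5, so q₁ = (100 − 2·30 + 12.5)/3 = 17.5.
E[P] = 100 − (q₁ + E[q₂]) = 47.5; Firm 1's expected profit = (E[P] − 30)·q₁ = (47.5 − 30)·17.5 = 306.25.

306.25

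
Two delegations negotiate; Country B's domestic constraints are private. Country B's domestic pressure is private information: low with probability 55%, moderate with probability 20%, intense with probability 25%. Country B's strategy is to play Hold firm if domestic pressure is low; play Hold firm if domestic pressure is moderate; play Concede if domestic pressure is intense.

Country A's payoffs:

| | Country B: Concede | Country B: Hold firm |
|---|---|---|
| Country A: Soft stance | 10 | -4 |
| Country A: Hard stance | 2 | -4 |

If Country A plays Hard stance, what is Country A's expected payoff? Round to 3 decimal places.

E[Hard stance] = 0.55·(-4) + 0.2·(-4) + 0.25·2 = (-2.2) + (-0.8) + 0.5 = -2.5

-2.500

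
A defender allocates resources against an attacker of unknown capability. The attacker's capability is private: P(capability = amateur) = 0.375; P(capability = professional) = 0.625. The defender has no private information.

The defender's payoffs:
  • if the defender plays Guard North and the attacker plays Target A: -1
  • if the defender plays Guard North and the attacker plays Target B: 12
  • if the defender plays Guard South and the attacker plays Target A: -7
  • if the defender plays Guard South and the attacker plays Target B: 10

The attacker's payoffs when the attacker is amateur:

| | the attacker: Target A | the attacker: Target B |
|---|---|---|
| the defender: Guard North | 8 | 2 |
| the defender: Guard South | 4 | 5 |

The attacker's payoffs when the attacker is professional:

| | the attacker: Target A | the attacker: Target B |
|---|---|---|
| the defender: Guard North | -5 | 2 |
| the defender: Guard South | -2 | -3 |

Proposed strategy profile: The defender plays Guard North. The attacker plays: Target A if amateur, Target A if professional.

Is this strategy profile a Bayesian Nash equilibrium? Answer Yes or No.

The defender plays Guard North: E[Guard North] = 0.375·(-1) + 0.625·(-1) = -1; E[Guard South] = -7. Best-responding. ✓
The attacker (capability amateur), facing Guard North: Target A gives 8, Target B gives 2. Proposed Target A is best. ✓
The attacker (capability professional), facing Guard North: Target A gives -5, Target B gives 2. Proposed Target A is not best — profitable deviation exists. ✗

No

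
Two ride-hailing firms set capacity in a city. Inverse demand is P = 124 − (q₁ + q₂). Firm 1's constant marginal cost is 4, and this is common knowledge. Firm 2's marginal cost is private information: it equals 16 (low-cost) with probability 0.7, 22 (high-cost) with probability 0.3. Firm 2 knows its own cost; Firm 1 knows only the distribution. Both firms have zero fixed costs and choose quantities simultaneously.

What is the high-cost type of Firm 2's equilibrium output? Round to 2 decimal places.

Firm 2 with cost c maximizes (124 − (q₁+q₂) − c)·q₂, giving q₂(c) = (124 − c − q₁)/2.
E[c₂] = 0.7·16 + 0.3·22 = 17.8
Firm 1's FOC against E[q₂] yields q₁ = (124 − 2·4 + E[c₂])/3 = (124 − 8 + 17.8)/3 = 44.6.
q₂(high-cost) = (124 − 22 − 44.6)/2 = 28.7.

28.70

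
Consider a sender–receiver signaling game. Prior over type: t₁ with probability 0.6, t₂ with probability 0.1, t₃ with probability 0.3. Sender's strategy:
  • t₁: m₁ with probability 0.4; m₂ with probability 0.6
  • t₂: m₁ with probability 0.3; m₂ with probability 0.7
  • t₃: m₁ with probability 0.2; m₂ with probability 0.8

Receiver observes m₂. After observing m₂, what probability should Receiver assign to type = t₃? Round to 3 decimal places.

0.358

P(m₂) = 0.6·0.6 + 0.1·0.7 + 0.3·0.8 = 0.67
P(t₃ | m₂) = (0.3·0.8) / 0.67 = 0.24 / 0.67 = 0.358209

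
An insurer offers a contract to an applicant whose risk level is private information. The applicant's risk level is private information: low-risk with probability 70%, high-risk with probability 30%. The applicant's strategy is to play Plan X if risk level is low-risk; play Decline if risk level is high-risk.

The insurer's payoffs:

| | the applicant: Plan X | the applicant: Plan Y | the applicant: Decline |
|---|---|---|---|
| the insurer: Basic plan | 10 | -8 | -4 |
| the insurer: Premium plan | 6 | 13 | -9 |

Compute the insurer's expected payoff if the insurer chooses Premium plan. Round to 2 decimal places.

1.50

E[Premium plan] = 0.7·6 + 0.3·(-9) = 4.2 + (-2.7) = 1.5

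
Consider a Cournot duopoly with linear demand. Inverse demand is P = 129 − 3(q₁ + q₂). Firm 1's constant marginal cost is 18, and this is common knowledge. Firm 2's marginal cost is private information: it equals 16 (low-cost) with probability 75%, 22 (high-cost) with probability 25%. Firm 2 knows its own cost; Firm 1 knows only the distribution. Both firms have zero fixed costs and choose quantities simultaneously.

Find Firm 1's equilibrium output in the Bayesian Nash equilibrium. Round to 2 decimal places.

12.28

Each type of Firm 2 best-responds to q₁; Firm 1 best-responds to the expected q₂ over Firm 2's types.
Firm 2 with cost c maximizes (129 − 3(q₁+q₂) − c)·q₂, giving q₂(c) = (129 − c − 3q₁)/6.
E[c₂] = 0.75·16 + 0.25·22 = 17.5
Firm 1's FOC against E[q₂] yields q₁ = (129 − 2·18 + E[c₂])/9 = (129 − 36 + 17.5)/9 = 12.2778.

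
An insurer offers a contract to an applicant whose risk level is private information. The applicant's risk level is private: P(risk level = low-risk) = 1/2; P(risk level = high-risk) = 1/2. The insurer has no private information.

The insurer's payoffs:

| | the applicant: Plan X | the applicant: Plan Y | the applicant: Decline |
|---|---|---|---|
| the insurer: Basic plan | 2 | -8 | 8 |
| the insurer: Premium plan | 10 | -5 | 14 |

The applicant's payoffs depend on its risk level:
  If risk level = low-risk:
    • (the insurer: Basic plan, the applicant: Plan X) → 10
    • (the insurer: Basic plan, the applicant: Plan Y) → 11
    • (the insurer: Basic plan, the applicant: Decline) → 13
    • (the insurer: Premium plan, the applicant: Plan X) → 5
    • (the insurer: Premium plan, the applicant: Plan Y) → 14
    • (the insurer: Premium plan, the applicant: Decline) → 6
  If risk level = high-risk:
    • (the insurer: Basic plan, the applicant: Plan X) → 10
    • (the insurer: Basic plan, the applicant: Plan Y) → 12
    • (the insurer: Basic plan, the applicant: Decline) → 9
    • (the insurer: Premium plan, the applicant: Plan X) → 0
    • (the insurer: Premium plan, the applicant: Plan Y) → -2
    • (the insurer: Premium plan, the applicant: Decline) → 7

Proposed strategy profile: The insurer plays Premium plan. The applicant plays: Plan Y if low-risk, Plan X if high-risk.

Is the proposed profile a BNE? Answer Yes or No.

The insurer plays Premium plan: E[Premium plan] = 1/2·(-5) + 1/2·(10) = 5/2; E[Basic plan] = -3. Best-responding. ✓
The applicant (risk level low-risk), facing Premium plan: Plan X gives 5, Plan Y gives 14, Decline gives 6. Proposed Plan Y is best. ✓
The applicant (risk level high-risk), facing Premium plan: Plan X gives 0, Plan Y gives -2, Decline gives 7. Proposed Plan X is not best — profitable deviation exists. ✗

No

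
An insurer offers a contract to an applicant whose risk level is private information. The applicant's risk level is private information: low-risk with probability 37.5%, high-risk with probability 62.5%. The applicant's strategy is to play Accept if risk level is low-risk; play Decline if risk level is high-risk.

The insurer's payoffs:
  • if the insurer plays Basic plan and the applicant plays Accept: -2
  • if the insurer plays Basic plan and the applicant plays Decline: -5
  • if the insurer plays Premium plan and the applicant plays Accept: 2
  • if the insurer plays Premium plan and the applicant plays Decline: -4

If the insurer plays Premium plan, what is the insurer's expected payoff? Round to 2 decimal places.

-1.75

E[Premium plan] = 0.375·2 + 0.625·(-4) = 0.75 + (-2.5) = -1.75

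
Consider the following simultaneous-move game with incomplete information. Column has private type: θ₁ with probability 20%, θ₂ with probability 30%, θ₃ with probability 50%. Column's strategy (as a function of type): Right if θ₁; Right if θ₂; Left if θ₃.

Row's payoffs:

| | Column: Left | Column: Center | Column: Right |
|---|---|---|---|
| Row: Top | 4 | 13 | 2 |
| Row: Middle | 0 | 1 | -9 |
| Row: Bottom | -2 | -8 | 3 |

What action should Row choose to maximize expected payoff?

Top

E[Top] = 0.2·(2) + 0.3·(2) + 0.5·(4) = 3
E[Middle] = 0.2·(-9) + 0.3·(-9) + 0.5·(0) = -4.5
E[Bottom] = 0.2·(3) + 0.3·(3) + 0.5·(-2) = 0.5
Best response: Top (3 is the largest).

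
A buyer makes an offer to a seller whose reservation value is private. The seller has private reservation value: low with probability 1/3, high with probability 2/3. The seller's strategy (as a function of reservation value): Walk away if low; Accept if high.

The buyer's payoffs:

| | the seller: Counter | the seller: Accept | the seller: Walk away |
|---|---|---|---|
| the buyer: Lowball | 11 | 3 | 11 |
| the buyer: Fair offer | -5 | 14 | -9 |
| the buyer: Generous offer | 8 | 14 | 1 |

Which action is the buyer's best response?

Generous offer

E[Lowball] = 1/3·(11) + 2/3·(3) = 17/3
E[Fair offer] = 1/3·(-9) + 2/3·(14) = 19/3
E[Generous offer] = 1/3·(1) + 2/3·(14) = 29/3
Best response: Generous offer (29/3 is the largest).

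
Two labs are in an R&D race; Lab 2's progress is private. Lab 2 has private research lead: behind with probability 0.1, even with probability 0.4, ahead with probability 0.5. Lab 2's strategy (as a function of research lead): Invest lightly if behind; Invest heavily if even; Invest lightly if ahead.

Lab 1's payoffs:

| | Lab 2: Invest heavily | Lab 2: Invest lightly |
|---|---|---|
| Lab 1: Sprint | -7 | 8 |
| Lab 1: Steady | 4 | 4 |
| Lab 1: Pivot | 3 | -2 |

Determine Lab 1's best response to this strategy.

Steady

E[Sprint] = 0.1·(8) + 0.4·(-7) + 0.5·(8) = 2
E[Steady] = 0.1·(4) + 0.4·(4) + 0.5·(4) = 4
E[Pivot] = 0.1·(-2) + 0.4·(3) + 0.5·(-2) = 0
Best response: Steady (4 is the largest).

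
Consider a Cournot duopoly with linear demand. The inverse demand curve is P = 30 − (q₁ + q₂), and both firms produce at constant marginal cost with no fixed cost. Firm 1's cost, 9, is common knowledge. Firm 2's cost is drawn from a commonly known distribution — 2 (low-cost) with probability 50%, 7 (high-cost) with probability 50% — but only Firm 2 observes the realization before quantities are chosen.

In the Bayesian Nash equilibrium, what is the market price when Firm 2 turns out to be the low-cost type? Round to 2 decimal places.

Type-c best response for Firm 2: q₂(c) = (30 − c)/2 − q₁/2.
Firm 1 maximizes expected profit; its first-order condition is 30 − 2q₁ − E[q₂] − 9 = 0.
Substituting E[q₂] and solving: E[c₂] = 4.5, so q₁ = (30 − 2·9 + 4.5)/3 = 5.5.
q₂(low-cost) = 11.25, so P = 30 − (5.5 + 11.25) = 13.25.

13.25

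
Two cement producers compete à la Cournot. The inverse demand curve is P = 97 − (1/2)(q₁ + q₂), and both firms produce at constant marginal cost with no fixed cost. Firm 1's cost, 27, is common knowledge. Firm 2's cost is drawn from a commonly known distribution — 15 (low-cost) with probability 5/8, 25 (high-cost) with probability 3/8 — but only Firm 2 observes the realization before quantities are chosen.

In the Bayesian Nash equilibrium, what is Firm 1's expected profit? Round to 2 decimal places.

Type-c best response for Firm 2: q₂(c) = (97 − c) − q₁/2.
Firm 1 maximizes expected profit; its first-order condition is 97 − q₁ − (1/2)E[q₂] − 27 = 0.
Substituting E[q₂] and solving: E[c₂] = 18.75, so q₁ = (97 − 2·27 + 18.75)/(3/2) = 41.1667.
E[P] = 97 − (1/2)·(q₁ + E[q₂]) = 47.5833; Firm 1's expected profit = (E[P] − 27)·q₁ = (47.5833 − 27)·41.1667 = 847.347.

847.35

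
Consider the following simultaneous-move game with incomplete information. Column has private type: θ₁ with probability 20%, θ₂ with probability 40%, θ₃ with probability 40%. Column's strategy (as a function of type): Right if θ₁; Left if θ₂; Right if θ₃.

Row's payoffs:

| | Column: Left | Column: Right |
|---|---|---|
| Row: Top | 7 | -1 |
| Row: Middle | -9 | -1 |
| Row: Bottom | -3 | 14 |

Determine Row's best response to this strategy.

Compute Row's expected payoff for each action, taking the expectation over Column's type.
E[Top] = 0.2·(-1) + 0.4·(7) + 0.4·(-1) = 2.2
E[Middle] = 0.2·(-1) + 0.4·(-9) + 0.4·(-1) = -4.2
E[Bottom] = 0.2·(14) + 0.4·(-3) + 0.4·(14) = 7.2
Best response: Bottom (7.2 is the largest).

Bottom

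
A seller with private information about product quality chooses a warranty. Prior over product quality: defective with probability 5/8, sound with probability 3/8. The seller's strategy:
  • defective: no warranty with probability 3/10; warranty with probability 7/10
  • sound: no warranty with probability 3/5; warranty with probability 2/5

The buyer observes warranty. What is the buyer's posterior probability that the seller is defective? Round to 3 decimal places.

P(warranty) = (5/8)·(7/10) + (3/8)·(2/5) = 47/80
P(defective | warranty) = ((5/8)·(7/10)) / (47/80) = (7/16) / (47/80) = 35/47

0.745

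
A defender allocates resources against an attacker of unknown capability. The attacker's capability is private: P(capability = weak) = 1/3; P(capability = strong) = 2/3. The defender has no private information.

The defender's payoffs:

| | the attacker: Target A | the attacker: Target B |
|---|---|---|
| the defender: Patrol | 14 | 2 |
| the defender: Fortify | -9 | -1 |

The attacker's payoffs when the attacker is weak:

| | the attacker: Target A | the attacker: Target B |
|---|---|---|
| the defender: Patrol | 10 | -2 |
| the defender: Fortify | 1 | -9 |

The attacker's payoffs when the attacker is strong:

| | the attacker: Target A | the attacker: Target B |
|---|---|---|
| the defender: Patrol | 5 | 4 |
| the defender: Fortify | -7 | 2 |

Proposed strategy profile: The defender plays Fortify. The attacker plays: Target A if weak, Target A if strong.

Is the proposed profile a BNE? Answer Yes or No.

The defender plays Fortify: E[Fortify] = 1/3·(-9) + 2/3·(-9) = -9; E[Patrol] = 14. Not best-responding. ✗
The attacker (capability weak), facing Fortify: Target A gives 1, Target B gives -9. Proposed Target A is best. ✓
The attacker (capability strong), facing Fortify: Target A gives -7, Target B gives 2. Proposed Target A is not best — profitable deviation exists. ✗

No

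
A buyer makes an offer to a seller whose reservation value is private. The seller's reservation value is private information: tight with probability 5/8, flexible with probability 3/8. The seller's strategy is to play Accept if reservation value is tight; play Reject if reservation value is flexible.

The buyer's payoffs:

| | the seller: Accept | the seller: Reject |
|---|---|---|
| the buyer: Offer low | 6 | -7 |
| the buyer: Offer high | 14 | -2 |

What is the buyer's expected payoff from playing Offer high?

8

E[Offer high] = 5/8·14 + 3/8·(-2) = 35/4 + (-3/4) = 8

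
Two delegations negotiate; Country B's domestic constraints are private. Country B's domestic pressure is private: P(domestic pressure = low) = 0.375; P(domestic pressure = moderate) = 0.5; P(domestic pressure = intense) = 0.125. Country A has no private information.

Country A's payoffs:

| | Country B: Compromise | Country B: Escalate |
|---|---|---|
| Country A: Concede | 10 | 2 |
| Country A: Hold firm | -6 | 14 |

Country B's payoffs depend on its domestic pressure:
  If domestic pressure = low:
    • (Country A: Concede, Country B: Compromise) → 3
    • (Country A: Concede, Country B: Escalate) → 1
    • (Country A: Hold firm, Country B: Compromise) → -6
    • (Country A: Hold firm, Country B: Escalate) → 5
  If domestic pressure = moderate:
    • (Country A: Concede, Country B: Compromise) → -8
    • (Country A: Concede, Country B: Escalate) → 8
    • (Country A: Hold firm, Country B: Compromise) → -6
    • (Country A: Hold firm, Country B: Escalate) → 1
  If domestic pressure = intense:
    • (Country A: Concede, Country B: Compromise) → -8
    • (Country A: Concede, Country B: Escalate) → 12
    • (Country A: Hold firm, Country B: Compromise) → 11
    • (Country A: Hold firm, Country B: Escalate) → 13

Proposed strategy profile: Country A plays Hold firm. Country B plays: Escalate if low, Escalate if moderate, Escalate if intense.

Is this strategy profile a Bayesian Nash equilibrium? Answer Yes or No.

A profile is a BNE iff every type of every player is best-responding given beliefs about the other side.
Country A plays Hold firm: E[Hold firm] = 0.375·(14) + 0.5·(14) + 0.125·(14) = 14; E[Concede] = 2. Best-responding. ✓
Country B (domestic pressure low), facing Hold firm: Compromise gives -6, Escalate gives 5. Proposed Escalate is best. ✓
Country B (domestic pressure moderate), facing Hold firm: Compromise gives -6, Escalate gives 1. Proposed Escalate is best. ✓
Country B (domestic pressure intense), facing Hold firm: Compromise gives 11, Escalate gives 13. Proposed Escalate is best. ✓

Yes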